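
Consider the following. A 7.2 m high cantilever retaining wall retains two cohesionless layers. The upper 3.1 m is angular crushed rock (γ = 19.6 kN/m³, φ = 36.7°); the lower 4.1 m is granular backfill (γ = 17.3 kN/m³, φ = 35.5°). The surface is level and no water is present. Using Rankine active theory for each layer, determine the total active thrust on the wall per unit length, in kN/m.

K_a1 = tan²(45°−36.7°/2) = 0.2519; K_a2 = tan²(45°−35.5°/2) = 0.2653.
Layer 1: σ at base = K_a1 γ₁ h₁ = 15.30 kPa; P₁ = ½×15.30×3.1 = 23.72.
Layer 2: σ_v at top = γ₁h₁ = 60.76; σ_h top = K_a2×60.76 = 16.12; σ_h base = K_a2×(60.76+17.3×4.1) = 34.93.
P₂ = ½(16.12+34.93)×4.1 = 104.7. Total P_a = 23.72+104.7 = 128.4 kN/m.

128 kN/m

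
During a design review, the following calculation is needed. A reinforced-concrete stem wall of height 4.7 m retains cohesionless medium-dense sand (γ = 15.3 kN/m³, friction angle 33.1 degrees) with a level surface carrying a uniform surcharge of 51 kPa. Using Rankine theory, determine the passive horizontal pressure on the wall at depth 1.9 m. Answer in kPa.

273 kPa

K_p = (1 + sin φ)/(1 − sin φ) = 3.406.
σ_v = γz + q = 15.3 × 1.9 + 51 = 80.07 kPa.
σ_h = K_p σ_v = 3.406 × 80.07 = 272.7 kPa.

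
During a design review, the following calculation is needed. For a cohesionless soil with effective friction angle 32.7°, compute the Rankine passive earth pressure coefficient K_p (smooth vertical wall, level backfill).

3.35

K_p = (1 + sin φ)/(1 − sin φ) = tan²(45° + 32.7°/2) = 3.350.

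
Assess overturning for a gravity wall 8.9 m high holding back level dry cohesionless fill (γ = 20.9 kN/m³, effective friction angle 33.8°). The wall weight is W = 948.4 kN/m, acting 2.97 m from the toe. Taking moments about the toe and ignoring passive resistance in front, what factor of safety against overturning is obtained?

K_a = tan²(45° − 33.8°/2) = 0.2851.
P_a = ½K_aγH² = 0.5×0.2851×20.9×8.9² = 236.0 kN/m, acting at H/3 = 2.967 m above the base.
Overturning moment M_o = P_a × H/3 = 236.0 × 2.967 = 700.1.
Resisting moment M_r = W × 2.97 = 948.4 × 2.97 = 2817.
FS_overturning = M_r/M_o = 2817/700.1 = 4.023.

4.02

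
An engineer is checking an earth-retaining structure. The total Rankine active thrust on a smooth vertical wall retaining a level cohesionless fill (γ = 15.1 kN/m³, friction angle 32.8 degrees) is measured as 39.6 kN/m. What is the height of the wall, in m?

K_a = 0.2973. P_a = ½ K_a γ H² ⇒ H = √(2P_a/(K_a γ)).
H = √(2×39.6/(0.2973×15.1)) = 4.201 m.

4.20 m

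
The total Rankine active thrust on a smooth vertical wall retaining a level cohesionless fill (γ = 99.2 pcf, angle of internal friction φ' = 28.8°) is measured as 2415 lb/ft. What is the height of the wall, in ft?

11.8 ft

K_a = 0.3498. P_a = ½ K_a γ H² ⇒ H = √(2P_a/(K_a γ)).
H = √(2×2415/(0.3498×99.2)) = 11.80 ft.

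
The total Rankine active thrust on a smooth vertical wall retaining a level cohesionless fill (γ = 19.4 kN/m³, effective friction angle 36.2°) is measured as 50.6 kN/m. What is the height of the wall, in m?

K_a = 0.2574. P_a = ½ K_a γ H² ⇒ H = √(2P_a/(K_a γ)).
H = √(2×50.6/(0.2574×19.4)) = 4.502 m.

4.50 m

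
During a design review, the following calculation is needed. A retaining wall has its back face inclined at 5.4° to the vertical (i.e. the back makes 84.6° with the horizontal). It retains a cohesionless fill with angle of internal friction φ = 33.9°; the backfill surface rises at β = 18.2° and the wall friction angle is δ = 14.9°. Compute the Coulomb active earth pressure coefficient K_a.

0.384

K_a = sin²(α+φ) / [sin²α · sin(α−δ) · (1 + √{sin(φ+δ)sin(φ−β) / (sin(α−δ)sin(α+β))})²].
With α = 84.6°, φ = 33.9°, δ = 14.9°, β = 18.2°: K_a = 0.3835.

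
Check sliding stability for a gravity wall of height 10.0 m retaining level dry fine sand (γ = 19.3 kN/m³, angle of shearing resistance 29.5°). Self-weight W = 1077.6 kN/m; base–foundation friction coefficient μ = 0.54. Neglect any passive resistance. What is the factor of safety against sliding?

K_a = tan²(45° − 29.5°/2) = 0.3401.
P_a = ½K_aγH² = 0.5×0.3401×19.3×10.0² = 328.2 kN/m, acting at H/3 = 3.333 m above the base.
FS_sliding = μW / P_a = 0.54×1077.6 / 328.2 = 1.773.

1.77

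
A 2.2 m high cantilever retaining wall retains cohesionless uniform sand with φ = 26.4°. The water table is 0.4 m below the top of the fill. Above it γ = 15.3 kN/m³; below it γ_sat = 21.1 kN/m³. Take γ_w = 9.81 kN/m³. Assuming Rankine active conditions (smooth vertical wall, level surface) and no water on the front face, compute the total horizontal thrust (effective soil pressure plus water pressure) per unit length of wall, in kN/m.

K_a = tan²(45° − φ/2) = 0.3844.
γ' = 21.1 − 9.81 = 11.29 kN/m³. Depth below WT = 1.8 m.
σ'_h at WT = K_a γ d_w = 2.353 kPa; at base = 2.353 + K_a γ' × 1.8 = 10.17 kPa.
P₁ (0–0.4 m) = ½×2.353×0.4 = 0.4705. P₂ (0.4–2.2 m) = ½(2.353+10.17)×1.8 = 11.27.
P_w = ½ γ_w h₂² = 0.5×9.81×1.8² = 15.89. Total = 0.4705+11.27+15.89 = 27.63 kN/m.

27.6 kN/m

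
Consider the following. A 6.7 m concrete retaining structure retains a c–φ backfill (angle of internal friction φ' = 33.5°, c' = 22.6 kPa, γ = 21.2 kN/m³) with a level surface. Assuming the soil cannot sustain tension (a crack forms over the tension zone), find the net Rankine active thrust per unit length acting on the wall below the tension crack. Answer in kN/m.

K_a = 0.2887; √K_a = 0.5373.
Tension-crack depth z_c = 2c/(γ√K_a) = 2×22.6/(21.2×0.5373) = 3.968 m.
σ_a at base = K_a γ H − 2c√K_a = 0.2887×21.2×6.7 − 2×22.6×0.5373 = 16.72 kPa.
P_a = ½ × 16.72 × (H − z_c) = 0.5×16.72×2.732 = 22.84 kN/m.

22.8 kN/m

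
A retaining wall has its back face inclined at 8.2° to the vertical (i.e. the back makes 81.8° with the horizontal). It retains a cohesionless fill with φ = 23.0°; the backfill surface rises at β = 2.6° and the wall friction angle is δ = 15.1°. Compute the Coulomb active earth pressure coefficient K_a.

K_a = sin²(α+φ) / [sin²α · sin(α−δ) · (1 + √{sin(φ+δ)sin(φ−β) / (sin(α−δ)sin(α+β))})²].
With α = 81.8°, φ = 23.0°, δ = 15.1°, β = 2.6°: K_a = 0.4710.

0.471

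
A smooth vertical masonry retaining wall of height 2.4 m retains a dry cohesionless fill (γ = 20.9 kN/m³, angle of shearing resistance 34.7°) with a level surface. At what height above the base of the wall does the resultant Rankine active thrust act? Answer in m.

0.800 m

K_a = 0.2745.
The pressure distribution is triangular, so the resultant acts at H/3 above the base = 2.4/3 = 0.8000 m.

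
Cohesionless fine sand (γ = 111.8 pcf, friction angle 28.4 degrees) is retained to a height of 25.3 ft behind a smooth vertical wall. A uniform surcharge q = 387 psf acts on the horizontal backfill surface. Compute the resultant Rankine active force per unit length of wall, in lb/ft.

16200 lb/ft

K_a = tan²(45° − φ/2) = 0.3554.
Soil triangle: ½ K_a γ H² = 0.5×0.3554×111.8×25.3² = 12720 lb/ft.
Surcharge rectangle: K_a q H = 0.3554×387×25.3 = 3479 lb/ft.
Total = 12720 + 3479 = 16190 lb/ft.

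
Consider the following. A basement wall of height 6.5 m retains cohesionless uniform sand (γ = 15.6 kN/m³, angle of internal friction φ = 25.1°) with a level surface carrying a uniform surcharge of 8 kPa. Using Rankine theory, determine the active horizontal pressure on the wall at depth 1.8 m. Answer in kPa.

K_a = (1 − sin φ)/(1 + sin φ) = 0.4043.
σ_v = γz + q = 15.6 × 1.8 + 8 = 36.08 kPa.
σ_h = K_a σ_v = 0.4043 × 36.08 = 14.59 kPa.

14.6 kPa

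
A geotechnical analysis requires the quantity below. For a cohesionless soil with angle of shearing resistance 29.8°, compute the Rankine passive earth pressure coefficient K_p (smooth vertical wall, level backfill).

K_p = (1 + sin φ)/(1 − sin φ) = tan²(45° + 29.8°/2) = 2.976.

2.98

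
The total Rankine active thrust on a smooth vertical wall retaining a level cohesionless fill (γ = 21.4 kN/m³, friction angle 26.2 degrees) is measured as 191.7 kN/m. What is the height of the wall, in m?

K_a = 0.3874. P_a = ½ K_a γ H² ⇒ H = √(2P_a/(K_a γ)).
H = √(2×191.7/(0.3874×21.4)) = 6.800 m.

6.80 m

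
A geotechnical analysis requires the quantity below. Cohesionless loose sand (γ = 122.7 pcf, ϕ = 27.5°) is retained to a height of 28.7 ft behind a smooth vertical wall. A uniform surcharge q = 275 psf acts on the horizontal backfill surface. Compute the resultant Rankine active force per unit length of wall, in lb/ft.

K_a = tan²(45° − φ/2) = 0.3682.
Soil triangle: ½ K_a γ H² = 0.5×0.3682×122.7×28.7² = 18610 lb/ft.
Surcharge rectangle: K_a q H = 0.3682×275×28.7 = 2906 lb/ft.
Total = 18610 + 2906 = 21510 lb/ft.

21500 lb/ft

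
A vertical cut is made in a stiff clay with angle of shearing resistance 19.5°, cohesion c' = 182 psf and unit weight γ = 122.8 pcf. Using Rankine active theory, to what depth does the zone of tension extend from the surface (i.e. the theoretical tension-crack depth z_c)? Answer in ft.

K_a = tan²(45° − 19.5°/2) = 0.4995; √K_a = 0.7067.
The active pressure is zero where K_a γ z = 2c√K_a, so z_c = 2c/(γ√K_a) = 2×182/(122.8×0.7067) = 4.194 ft.

4.19 ft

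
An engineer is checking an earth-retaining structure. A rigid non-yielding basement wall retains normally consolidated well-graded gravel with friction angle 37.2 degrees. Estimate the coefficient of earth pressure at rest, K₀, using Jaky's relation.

K₀ = 1 − sin φ' = 1 − sin 37.2° = 0.3954.

0.395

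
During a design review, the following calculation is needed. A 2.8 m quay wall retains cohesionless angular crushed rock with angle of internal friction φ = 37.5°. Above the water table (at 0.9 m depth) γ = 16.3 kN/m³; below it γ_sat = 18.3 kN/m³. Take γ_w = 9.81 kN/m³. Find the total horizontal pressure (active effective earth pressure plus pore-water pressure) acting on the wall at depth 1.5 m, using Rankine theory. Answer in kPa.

K_a = (1 − sin φ)/(1 + sin φ) = 0.2432.
γ' = 18.3 − 9.81 = 8.490 kN/m³.
Effective vertical stress at 1.5 m: σ'_v = 16.3×0.9 + 8.490×0.600 = 19.76 kPa.
σ'_h = K_a σ'_v = 0.2432 × 19.76 = 4.806 kPa; u = γ_w × 0.600 = 5.886 kPa.
Total σ_h = 4.806 + 5.886 = 10.69 kPa.

10.7 kPa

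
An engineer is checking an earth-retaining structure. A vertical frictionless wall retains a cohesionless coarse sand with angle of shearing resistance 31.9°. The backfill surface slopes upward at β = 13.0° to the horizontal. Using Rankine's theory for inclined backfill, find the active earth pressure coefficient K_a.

K_a = cos β · (cos β − √(cos²β − cos²φ)) / (cos β + √(cos²β − cos²φ)).
cos β = 0.9744, cos φ = 0.8490, √(cos²β − cos²φ) = 0.4782.
K_a = 0.9744 × (0.9744 − 0.4782)/(0.9744 + 0.4782) = 0.3329.

0.333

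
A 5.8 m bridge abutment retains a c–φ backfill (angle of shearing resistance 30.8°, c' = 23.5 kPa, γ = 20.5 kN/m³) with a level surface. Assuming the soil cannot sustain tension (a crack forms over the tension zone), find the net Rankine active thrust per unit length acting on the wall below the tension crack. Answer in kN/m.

10.3 kN/m

K_a = 0.3227; √K_a = 0.5681.
Tension-crack depth z_c = 2c/(γ√K_a) = 2×23.5/(20.5×0.5681) = 4.036 m.
σ_a at base = K_a γ H − 2c√K_a = 0.3227×20.5×5.8 − 2×23.5×0.5681 = 11.67 kPa.
P_a = ½ × 11.67 × (H − z_c) = 0.5×11.67×1.764 = 10.29 kN/m.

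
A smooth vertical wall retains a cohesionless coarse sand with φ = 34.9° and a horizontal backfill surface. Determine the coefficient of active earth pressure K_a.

0.272

K_a = tan²(45° − φ/2) = tan²(27.55°) = 0.2721.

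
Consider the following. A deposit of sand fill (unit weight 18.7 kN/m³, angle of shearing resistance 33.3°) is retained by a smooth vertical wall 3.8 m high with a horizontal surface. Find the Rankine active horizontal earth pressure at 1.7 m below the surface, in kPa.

9.26 kPa

K_a = (1 − sin φ)/(1 + sin φ) = 0.2911.
σ_h = K_a γ z = 0.2911 × 18.7 × 1.7 = 9.255 kPa.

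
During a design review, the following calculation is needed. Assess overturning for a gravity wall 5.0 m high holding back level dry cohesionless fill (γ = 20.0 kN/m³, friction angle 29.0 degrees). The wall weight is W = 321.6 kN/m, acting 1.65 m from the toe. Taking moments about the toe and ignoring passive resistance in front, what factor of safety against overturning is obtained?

K_a = tan²(45° − 29.0°/2) = 0.3470.
P_a = ½K_aγH² = 0.5×0.3470×20.0×5.0² = 86.74 kN/m, acting at H/3 = 1.667 m above the base.
Overturning moment M_o = P_a × H/3 = 86.74 × 1.667 = 144.6.
Resisting moment M_r = W × 1.65 = 321.6 × 1.65 = 530.6.
FS_overturning = M_r/M_o = 530.6/144.6 = 3.670.

3.67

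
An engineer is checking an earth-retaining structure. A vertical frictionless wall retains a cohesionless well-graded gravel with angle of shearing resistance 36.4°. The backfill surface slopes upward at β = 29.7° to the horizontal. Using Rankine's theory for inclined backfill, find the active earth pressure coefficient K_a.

0.394

K_a = cos β · (cos β − √(cos²β − cos²φ)) / (cos β + √(cos²β − cos²φ)).
cos β = 0.8686, cos φ = 0.8049, √(cos²β − cos²φ) = 0.3266.
K_a = 0.8686 × (0.8686 − 0.3266)/(0.8686 + 0.3266) = 0.3939.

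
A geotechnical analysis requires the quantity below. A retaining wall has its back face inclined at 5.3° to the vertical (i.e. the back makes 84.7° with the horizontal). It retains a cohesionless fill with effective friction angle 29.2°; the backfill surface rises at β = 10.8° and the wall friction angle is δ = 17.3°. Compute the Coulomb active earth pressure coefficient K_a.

0.406

K_a = sin²(α+φ) / [sin²α · sin(α−δ) · (1 + √{sin(φ+δ)sin(φ−β) / (sin(α−δ)sin(α+β))})²].
With α = 84.7°, φ = 29.2°, δ = 17.3°, β = 10.8°: K_a = 0.4063.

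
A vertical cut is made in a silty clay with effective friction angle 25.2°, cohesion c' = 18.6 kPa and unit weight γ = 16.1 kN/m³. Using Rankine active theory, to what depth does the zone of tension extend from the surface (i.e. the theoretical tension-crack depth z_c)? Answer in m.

K_a = tan²(45° − 25.2°/2) = 0.4027; √K_a = 0.6346.
The active pressure is zero where K_a γ z = 2c√K_a, so z_c = 2c/(γ√K_a) = 2×18.6/(16.1×0.6346) = 3.641 m.

3.64 m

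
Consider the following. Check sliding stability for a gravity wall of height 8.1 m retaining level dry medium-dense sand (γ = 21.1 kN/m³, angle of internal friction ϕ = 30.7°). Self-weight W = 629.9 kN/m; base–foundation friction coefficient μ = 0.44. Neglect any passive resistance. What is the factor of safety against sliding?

1.24

K_a = tan²(45° − 30.7°/2) = 0.3240.
P_a = ½K_aγH² = 0.5×0.3240×21.1×8.1² = 224.3 kN/m, acting at H/3 = 2.700 m above the base.
FS_sliding = μW / P_a = 0.44×629.9 / 224.3 = 1.236.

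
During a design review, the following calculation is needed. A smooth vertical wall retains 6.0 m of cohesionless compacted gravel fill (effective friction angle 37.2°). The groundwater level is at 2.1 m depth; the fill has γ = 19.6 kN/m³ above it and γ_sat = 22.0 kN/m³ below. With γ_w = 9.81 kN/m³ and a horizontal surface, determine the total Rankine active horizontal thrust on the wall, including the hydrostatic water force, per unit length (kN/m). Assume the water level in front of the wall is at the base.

K_a = tan²(45° − φ/2) = 0.2464.
γ' = 22.0 − 9.81 = 12.19 kN/m³. Depth below WT = 3.9 m.
σ'_h at WT = K_a γ d_w = 10.14 kPa; at base = 10.14 + K_a γ' × 3.9 = 21.86 kPa.
P₁ (0–2.1 m) = ½×10.14×2.1 = 10.65. P₂ (2.1–6.0 m) = ½(10.14+21.86)×3.9 = 62.40.
P_w = ½ γ_w h₂² = 0.5×9.81×3.9² = 74.61. Total = 10.65+62.40+74.61 = 147.7 kN/m.

148 kN/m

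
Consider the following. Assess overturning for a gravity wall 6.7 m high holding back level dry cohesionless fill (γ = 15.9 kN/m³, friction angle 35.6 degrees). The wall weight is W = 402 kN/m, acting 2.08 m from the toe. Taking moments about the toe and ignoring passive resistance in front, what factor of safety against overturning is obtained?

K_a = tan²(45° − 35.6°/2) = 0.2641.
P_a = ½K_aγH² = 0.5×0.2641×15.9×6.7² = 94.26 kN/m, acting at H/3 = 2.233 m above the base.
Overturning moment M_o = P_a × H/3 = 94.26 × 2.233 = 210.5.
Resisting moment M_r = W × 2.08 = 402 × 2.08 = 836.2.
FS_overturning = M_r/M_o = 836.2/210.5 = 3.972.

3.97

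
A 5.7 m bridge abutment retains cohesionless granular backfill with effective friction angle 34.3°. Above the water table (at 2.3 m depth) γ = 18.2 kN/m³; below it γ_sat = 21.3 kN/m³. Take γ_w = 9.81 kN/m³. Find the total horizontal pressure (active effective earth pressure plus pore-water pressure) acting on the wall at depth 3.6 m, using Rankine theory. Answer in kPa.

K_a = (1 − sin φ)/(1 + sin φ) = 0.2792.
γ' = 21.3 − 9.81 = 11.49 kN/m³.
Effective vertical stress at 3.6 m: σ'_v = 18.2×2.3 + 11.49×1.30 = 56.80 kPa.
σ'_h = K_a σ'_v = 0.2792 × 56.80 = 15.86 kPa; u = γ_w × 1.30 = 12.75 kPa.
Total σ_h = 15.86 + 12.75 = 28.61 kPa.

28.6 kPa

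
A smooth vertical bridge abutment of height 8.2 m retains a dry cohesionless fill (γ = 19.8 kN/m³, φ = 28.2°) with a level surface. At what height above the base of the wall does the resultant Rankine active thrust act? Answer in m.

K_a = 0.3582.
The pressure distribution is triangular, so the resultant acts at H/3 above the base = 8.2/3 = 2.733 m.

2.73 m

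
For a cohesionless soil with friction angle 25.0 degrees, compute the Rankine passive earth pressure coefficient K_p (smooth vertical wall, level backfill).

K_p = (1 + sin φ)/(1 − sin φ) = tan²(45° + 25.0°/2) = 2.464.

2.46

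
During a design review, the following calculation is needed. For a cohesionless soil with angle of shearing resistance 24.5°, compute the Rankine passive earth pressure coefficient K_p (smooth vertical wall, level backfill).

2.42

K_p = (1 + sin φ)/(1 − sin φ) = tan²(45° + 24.5°/2) = 2.417.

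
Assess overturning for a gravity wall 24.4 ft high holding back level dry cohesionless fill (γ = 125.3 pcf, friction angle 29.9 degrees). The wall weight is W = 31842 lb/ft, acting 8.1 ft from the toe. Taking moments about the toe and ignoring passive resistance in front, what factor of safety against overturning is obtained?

K_a = tan²(45° − 29.9°/2) = 0.3347.
P_a = ½K_aγH² = 0.5×0.3347×125.3×24.4² = 12480 lb/ft, acting at H/3 = 8.133 ft above the base.
Overturning moment M_o = P_a × H/3 = 12480 × 8.133 = 101500.
Resisting moment M_r = W × 8.1 = 31842 × 8.1 = 257900.
FS_overturning = M_r/M_o = 257900/101500 = 2.540.

2.54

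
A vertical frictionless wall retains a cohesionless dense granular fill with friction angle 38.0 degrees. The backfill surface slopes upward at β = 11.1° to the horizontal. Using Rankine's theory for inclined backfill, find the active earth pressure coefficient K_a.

0.248

K_a = cos β · (cos β − √(cos²β − cos²φ)) / (cos β + √(cos²β − cos²φ)).
cos β = 0.9813, cos φ = 0.7880, √(cos²β − cos²φ) = 0.5848.
K_a = 0.9813 × (0.9813 − 0.5848)/(0.9813 + 0.5848) = 0.2484.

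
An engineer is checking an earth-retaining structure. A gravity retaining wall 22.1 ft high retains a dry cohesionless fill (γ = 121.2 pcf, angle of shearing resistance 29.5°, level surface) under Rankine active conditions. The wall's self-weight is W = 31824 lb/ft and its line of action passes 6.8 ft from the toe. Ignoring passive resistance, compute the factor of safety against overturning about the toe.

K_a = tan²(45° − 29.5°/2) = 0.3401.
P_a = ½K_aγH² = 0.5×0.3401×121.2×22.1² = 10070 lb/ft, acting at H/3 = 7.367 ft above the base.
Overturning moment M_o = P_a × H/3 = 10070 × 7.367 = 74150.
Resisting moment M_r = W × 6.8 = 31824 × 6.8 = 216400.
FS_overturning = M_r/M_o = 216400/74150 = 2.918.

2.92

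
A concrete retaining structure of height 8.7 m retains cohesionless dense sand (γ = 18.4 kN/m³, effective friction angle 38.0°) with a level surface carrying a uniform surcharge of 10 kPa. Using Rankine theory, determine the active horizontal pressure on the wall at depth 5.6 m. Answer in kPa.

K_a = (1 − sin φ)/(1 + sin φ) = 0.2379.
σ_v = γz + q = 18.4 × 5.6 + 10 = 113.0 kPa.
σ_h = K_a σ_v = 0.2379 × 113.0 = 26.89 kPa.

26.9 kPa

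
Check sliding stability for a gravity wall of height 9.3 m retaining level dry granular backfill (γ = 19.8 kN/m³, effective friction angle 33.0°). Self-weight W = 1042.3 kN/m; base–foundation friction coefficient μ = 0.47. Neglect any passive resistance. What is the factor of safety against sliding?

1.94

K_a = tan²(45° − 33.0°/2) = 0.2948.
P_a = ½K_aγH² = 0.5×0.2948×19.8×9.3² = 252.4 kN/m, acting at H/3 = 3.100 m above the base.
FS_sliding = μW / P_a = 0.47×1042.3 / 252.4 = 1.941.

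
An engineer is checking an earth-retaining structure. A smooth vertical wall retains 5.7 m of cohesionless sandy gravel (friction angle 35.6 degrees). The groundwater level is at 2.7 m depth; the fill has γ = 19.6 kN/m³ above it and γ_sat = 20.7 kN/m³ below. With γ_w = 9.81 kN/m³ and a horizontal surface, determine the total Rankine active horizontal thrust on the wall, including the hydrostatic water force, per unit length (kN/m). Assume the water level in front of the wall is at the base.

118 kN/m

K_a = tan²(45° − φ/2) = 0.2641.
γ' = 20.7 − 9.81 = 10.89 kN/m³. Depth below WT = 3.0 m.
σ'_h at WT = K_a γ d_w = 13.98 kPa; at base = 13.98 + K_a γ' × 3.0 = 22.61 kPa.
P₁ (0–2.7 m) = ½×13.98×2.7 = 18.87. P₂ (2.7–5.7 m) = ½(13.98+22.61)×3.0 = 54.88.
P_w = ½ γ_w h₂² = 0.5×9.81×3.0² = 44.14. Total = 18.87+54.88+44.14 = 117.9 kN/m.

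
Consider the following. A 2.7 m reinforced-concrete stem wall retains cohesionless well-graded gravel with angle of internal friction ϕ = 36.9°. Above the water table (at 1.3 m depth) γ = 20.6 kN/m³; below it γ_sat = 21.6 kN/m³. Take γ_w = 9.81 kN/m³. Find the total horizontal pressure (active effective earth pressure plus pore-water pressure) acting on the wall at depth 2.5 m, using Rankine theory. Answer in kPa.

22.0 kPa

K_a = (1 − sin φ)/(1 + sin φ) = 0.2497.
γ' = 21.6 − 9.81 = 11.79 kN/m³.
Effective vertical stress at 2.5 m: σ'_v = 20.6×1.3 + 11.79×1.20 = 40.93 kPa.
σ'_h = K_a σ'_v = 0.2497 × 40.93 = 10.22 kPa; u = γ_w × 1.20 = 11.77 kPa.
Total σ_h = 10.22 + 11.77 = 21.99 kPa.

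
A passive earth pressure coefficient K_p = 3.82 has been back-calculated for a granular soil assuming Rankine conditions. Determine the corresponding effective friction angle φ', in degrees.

35.8°

K_p = (1+sin φ)/(1−sin φ) ⇒ sin φ = (K_p − 1)/(K_p + 1) = 0.5851.
φ = arcsin(0.5851) = 35.81°.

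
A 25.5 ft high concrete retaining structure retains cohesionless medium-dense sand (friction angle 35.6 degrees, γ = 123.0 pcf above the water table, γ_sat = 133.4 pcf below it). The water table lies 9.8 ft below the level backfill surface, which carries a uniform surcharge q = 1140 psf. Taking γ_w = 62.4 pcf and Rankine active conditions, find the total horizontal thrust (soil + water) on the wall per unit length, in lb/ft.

24200 lb/ft

K_a = tan²(45° − φ/2) = 0.2641.
γ' = 133.4 − 62.4 = 71.00 pcf. h₂ = H − d_w = 15.7 ft.
σ'_h: at surface K_a·q = 301.1; at WT K_a(q+γd_w) = 619.5; at base K_a(q+γd_w+γ'h₂) = 913.9 psf.
P₁ = ½(301.1+619.5)×9.8 = 4511; P₂ = ½(619.5+913.9)×15.7 = 12040; P_w = ½γ_w h₂² = 7690.
Total = 4511+12040+7690 = 24240 lb/ft.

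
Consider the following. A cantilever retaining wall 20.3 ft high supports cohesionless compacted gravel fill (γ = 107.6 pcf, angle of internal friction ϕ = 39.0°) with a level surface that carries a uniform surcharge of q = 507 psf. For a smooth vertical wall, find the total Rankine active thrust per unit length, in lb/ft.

K_a = tan²(45° − φ/2) = 0.2275.
Soil triangle: ½ K_a γ H² = 0.5×0.2275×107.6×20.3² = 5044 lb/ft.
Surcharge rectangle: K_a q H = 0.2275×507×20.3 = 2342 lb/ft.
Total = 5044 + 2342 = 7385 lb/ft.

7390 lb/ft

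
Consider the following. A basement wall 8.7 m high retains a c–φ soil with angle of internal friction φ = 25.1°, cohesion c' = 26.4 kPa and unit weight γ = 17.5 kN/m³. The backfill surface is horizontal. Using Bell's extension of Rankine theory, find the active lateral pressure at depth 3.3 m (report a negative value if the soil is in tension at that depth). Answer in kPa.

-10.2 kPa

K_a = (1 − sin φ)/(1 + sin φ) = 0.4043.
σ_a = K_a γ z − 2c√K_a = 0.4043×17.5×3.3 − 2×26.4×0.6358 = -10.22 kPa.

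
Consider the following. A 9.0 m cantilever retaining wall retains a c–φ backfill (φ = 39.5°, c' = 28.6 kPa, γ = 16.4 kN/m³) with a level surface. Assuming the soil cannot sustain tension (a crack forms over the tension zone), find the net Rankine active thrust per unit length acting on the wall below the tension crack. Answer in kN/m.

4.70 kN/m

K_a = 0.2224; √K_a = 0.4716.
Tension-crack depth z_c = 2c/(γ√K_a) = 2×28.6/(16.4×0.4716) = 7.395 m.
σ_a at base = K_a γ H − 2c√K_a = 0.2224×16.4×9.0 − 2×28.6×0.4716 = 5.854 kPa.
P_a = ½ × 5.854 × (H − z_c) = 0.5×5.854×1.605 = 4.697 kN/m.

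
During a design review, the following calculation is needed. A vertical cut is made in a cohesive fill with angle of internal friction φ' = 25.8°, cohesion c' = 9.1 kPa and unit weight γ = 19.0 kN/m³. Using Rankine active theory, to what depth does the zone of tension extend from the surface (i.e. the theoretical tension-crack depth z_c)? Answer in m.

K_a = tan²(45° − 25.8°/2) = 0.3935; √K_a = 0.6273.
The active pressure is zero where K_a γ z = 2c√K_a, so z_c = 2c/(γ√K_a) = 2×9.1/(19.0×0.6273) = 1.527 m.

1.53 m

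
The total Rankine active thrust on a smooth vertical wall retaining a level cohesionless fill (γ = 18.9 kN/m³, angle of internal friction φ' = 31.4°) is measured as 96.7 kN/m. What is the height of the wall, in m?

K_a = 0.3149. P_a = ½ K_a γ H² ⇒ H = √(2P_a/(K_a γ)).
H = √(2×96.7/(0.3149×18.9)) = 5.700 m.

5.70 m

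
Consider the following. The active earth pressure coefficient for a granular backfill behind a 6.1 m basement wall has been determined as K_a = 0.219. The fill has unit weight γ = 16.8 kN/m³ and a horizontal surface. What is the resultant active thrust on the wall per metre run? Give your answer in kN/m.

68.5 kN/m

P = ½ K_a γ H² = 0.5 × 0.219 × 16.8 × 6.1² = 68.45 kN/m.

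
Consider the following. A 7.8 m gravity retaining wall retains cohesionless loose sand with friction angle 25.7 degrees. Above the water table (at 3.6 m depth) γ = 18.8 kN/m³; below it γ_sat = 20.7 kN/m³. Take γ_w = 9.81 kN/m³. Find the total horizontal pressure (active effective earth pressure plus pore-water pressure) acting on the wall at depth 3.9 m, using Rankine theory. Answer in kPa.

31.0 kPa

K_a = (1 − sin φ)/(1 + sin φ) = 0.3950.
γ' = 20.7 − 9.81 = 10.89 kN/m³.
Effective vertical stress at 3.9 m: σ'_v = 18.8×3.6 + 10.89×0.300 = 70.95 kPa.
σ'_h = K_a σ'_v = 0.3950 × 70.95 = 28.03 kPa; u = γ_w × 0.300 = 2.943 kPa.
Total σ_h = 28.03 + 2.943 = 30.97 kPa.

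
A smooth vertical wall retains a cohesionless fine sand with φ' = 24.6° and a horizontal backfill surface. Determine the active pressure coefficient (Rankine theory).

0.412

K_a = tan²(45° − φ/2) = tan²(32.70°) = 0.4121.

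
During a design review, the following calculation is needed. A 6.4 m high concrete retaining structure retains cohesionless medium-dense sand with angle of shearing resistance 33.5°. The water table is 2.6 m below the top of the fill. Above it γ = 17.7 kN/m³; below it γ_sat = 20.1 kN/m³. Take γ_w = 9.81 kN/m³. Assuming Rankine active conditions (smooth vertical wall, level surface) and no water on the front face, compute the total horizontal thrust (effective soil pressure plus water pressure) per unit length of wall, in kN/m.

160 kN/m

K_a = tan²(45° − φ/2) = 0.2887.
γ' = 20.1 − 9.81 = 10.29 kN/m³. Depth below WT = 3.8 m.
σ'_h at WT = K_a γ d_w = 13.29 kPa; at base = 13.29 + K_a γ' × 3.8 = 24.58 kPa.
P₁ (0–2.6 m) = ½×13.29×2.6 = 17.27. P₂ (2.6–6.4 m) = ½(13.29+24.58)×3.8 = 71.94.
P_w = ½ γ_w h₂² = 0.5×9.81×3.8² = 70.83. Total = 17.27+71.94+70.83 = 160.0 kN/m.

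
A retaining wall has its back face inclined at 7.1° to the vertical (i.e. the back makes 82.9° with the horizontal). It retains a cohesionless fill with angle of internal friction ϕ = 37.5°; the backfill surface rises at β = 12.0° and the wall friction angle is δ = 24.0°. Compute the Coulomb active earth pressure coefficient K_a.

K_a = sin²(α+φ) / [sin²α · sin(α−δ) · (1 + √{sin(φ+δ)sin(φ−β) / (sin(α−δ)sin(α+β))})²].
With α = 82.9°, φ = 37.5°, δ = 24.0°, β = 12.0°: K_a = 0.3179.

0.318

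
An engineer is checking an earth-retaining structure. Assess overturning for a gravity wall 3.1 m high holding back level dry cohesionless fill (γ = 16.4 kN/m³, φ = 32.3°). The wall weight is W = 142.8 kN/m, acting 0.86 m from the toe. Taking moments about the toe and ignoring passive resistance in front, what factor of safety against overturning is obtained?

K_a = tan²(45° − 32.3°/2) = 0.3035.
P_a = ½K_aγH² = 0.5×0.3035×16.4×3.1² = 23.91 kN/m, acting at H/3 = 1.033 m above the base.
Overturning moment M_o = P_a × H/3 = 23.91 × 1.033 = 24.71.
Resisting moment M_r = W × 0.86 = 142.8 × 0.86 = 122.8.
FS_overturning = M_r/M_o = 122.8/24.71 = 4.970.

4.97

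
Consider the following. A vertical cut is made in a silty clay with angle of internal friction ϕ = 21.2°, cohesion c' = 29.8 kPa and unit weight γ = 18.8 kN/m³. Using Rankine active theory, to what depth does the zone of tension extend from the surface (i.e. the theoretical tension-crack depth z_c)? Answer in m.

4.63 m

K_a = tan²(45° − 21.2°/2) = 0.4688; √K_a = 0.6847.
The active pressure is zero where K_a γ z = 2c√K_a, so z_c = 2c/(γ√K_a) = 2×29.8/(18.8×0.6847) = 4.630 m.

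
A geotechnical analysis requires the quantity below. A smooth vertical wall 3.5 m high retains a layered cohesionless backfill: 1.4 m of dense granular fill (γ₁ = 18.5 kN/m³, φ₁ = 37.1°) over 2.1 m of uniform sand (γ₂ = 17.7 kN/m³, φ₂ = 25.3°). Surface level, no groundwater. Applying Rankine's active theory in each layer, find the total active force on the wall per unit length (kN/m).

42.0 kN/m

K_a1 = tan²(45°−37.1°/2) = 0.2475; K_a2 = tan²(45°−25.3°/2) = 0.4012.
Layer 1: σ at base = K_a1 γ₁ h₁ = 6.410 kPa; P₁ = ½×6.410×1.4 = 4.487.
Layer 2: σ_v at top = γ₁h₁ = 25.90; σ_h top = K_a2×25.90 = 10.39; σ_h base = K_a2×(25.90+17.7×2.1) = 25.30.
P₂ = ½(10.39+25.30)×2.1 = 37.48. Total P_a = 4.487+37.48 = 41.97 kN/m.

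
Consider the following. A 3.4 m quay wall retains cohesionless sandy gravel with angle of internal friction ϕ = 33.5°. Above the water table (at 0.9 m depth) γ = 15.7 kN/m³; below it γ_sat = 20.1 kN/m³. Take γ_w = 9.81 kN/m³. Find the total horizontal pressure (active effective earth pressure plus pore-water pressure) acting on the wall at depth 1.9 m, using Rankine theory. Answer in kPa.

K_a = (1 − sin φ)/(1 + sin φ) = 0.2887.
γ' = 20.1 − 9.81 = 10.29 kN/m³.
Effective vertical stress at 1.9 m: σ'_v = 15.7×0.9 + 10.29×1.000 = 24.42 kPa.
σ'_h = K_a σ'_v = 0.2887 × 24.42 = 7.050 kPa; u = γ_w × 1.000 = 9.810 kPa.
Total σ_h = 7.050 + 9.810 = 16.86 kPa.

16.9 kPa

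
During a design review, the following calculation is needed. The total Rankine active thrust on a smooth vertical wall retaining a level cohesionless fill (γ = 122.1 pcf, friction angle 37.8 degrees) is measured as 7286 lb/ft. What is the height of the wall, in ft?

K_a = 0.2400. P_a = ½ K_a γ H² ⇒ H = √(2P_a/(K_a γ)).
H = √(2×7286/(0.2400×122.1)) = 22.30 ft.

22.3 ft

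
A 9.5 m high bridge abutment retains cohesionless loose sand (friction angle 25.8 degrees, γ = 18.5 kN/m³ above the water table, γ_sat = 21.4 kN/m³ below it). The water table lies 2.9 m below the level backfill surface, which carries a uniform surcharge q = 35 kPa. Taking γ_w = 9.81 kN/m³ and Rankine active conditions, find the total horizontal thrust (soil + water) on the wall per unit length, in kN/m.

614 kN/m

K_a = tan²(45° − φ/2) = 0.3935.
γ' = 21.4 − 9.81 = 11.59 kN/m³. h₂ = H − d_w = 6.6 m.
σ'_h: at surface K_a·q = 13.77; at WT K_a(q+γd_w) = 34.88; at base K_a(q+γd_w+γ'h₂) = 64.98 kPa.
P₁ = ½(13.77+34.88)×2.9 = 70.55; P₂ = ½(34.88+64.98)×6.6 = 329.6; P_w = ½γ_w h₂² = 213.7.
Total = 70.55+329.6+213.7 = 613.8 kN/m.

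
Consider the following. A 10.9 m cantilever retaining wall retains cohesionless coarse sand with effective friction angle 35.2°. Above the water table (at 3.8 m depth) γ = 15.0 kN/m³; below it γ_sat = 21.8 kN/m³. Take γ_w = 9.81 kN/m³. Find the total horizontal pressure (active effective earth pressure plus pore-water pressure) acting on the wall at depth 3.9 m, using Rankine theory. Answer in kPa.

16.6 kPa

K_a = (1 − sin φ)/(1 + sin φ) = 0.2687.
γ' = 21.8 − 9.81 = 11.99 kN/m³.
Effective vertical stress at 3.9 m: σ'_v = 15.0×3.8 + 11.99×0.100 = 58.20 kPa.
σ'_h = K_a σ'_v = 0.2687 × 58.20 = 15.64 kPa; u = γ_w × 0.100 = 0.9810 kPa.
Total σ_h = 15.64 + 0.9810 = 16.62 kPa.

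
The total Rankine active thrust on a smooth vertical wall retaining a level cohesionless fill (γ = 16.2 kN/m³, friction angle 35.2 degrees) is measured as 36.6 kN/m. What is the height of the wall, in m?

K_a = 0.2687. P_a = ½ K_a γ H² ⇒ H = √(2P_a/(K_a γ)).
H = √(2×36.6/(0.2687×16.2)) = 4.101 m.

4.10 m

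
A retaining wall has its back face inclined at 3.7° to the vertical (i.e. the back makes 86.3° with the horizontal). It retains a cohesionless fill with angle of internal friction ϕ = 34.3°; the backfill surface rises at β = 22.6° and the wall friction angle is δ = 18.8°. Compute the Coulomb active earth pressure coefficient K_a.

K_a = sin²(α+φ) / [sin²α · sin(α−δ) · (1 + √{sin(φ+δ)sin(φ−β) / (sin(α−δ)sin(α+β))})²].
With α = 86.3°, φ = 34.3°, δ = 18.8°, β = 22.6°: K_a = 0.3934.

0.393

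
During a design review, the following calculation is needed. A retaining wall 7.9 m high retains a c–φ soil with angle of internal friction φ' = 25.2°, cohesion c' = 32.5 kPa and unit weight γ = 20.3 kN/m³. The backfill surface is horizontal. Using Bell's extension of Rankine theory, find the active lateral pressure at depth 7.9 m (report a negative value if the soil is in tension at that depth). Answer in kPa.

23.3 kPa

K_a = (1 − sin φ)/(1 + sin φ) = 0.4027.
σ_a = K_a γ z − 2c√K_a = 0.4027×20.3×7.9 − 2×32.5×0.6346 = 23.34 kPa.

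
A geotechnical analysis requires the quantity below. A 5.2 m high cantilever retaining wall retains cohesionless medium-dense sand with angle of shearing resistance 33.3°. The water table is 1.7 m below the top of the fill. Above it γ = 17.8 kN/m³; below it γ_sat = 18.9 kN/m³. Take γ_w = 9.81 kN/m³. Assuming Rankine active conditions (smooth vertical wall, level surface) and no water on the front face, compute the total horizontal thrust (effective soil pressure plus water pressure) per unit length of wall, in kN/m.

115 kN/m

K_a = tan²(45° − φ/2) = 0.2911.
γ' = 18.9 − 9.81 = 9.090 kN/m³. Depth below WT = 3.5 m.
σ'_h at WT = K_a γ d_w = 8.810 kPa; at base = 8.810 + K_a γ' × 3.5 = 18.07 kPa.
P₁ (0–1.7 m) = ½×8.810×1.7 = 7.488. P₂ (1.7–5.2 m) = ½(8.810+18.07)×3.5 = 47.04.
P_w = ½ γ_w h₂² = 0.5×9.81×3.5² = 60.09. Total = 7.488+47.04+60.09 = 114.6 kN/m.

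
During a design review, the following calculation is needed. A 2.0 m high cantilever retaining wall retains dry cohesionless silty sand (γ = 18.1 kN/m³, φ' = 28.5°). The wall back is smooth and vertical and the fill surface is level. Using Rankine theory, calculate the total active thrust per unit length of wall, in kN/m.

K_a = tan²(45° − φ/2) = 0.3540.
P_a = ½ K_a γ H² = 0.5 × 0.3540 × 18.1 × 2.0² = 12.81 kN/m.

12.8 kN/m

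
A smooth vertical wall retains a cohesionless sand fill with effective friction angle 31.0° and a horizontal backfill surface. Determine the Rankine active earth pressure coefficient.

K_a = (1 − sin φ)/(1 + sin φ) = (1 − sin 31.0°)/(1 + sin 31.0°) = 0.3201.

0.320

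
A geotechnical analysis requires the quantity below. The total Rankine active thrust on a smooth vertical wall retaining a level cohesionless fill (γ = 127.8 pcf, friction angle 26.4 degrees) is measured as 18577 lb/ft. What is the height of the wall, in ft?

27.5 ft

K_a = 0.3844. P_a = ½ K_a γ H² ⇒ H = √(2P_a/(K_a γ)).
H = √(2×18577/(0.3844×127.8)) = 27.50 ft.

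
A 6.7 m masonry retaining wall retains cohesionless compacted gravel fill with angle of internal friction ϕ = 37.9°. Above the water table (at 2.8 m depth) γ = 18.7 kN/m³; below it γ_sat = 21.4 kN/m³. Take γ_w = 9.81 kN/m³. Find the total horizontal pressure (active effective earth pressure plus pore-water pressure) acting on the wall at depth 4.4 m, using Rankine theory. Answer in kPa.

K_a = (1 − sin φ)/(1 + sin φ) = 0.2389.
γ' = 21.4 − 9.81 = 11.59 kN/m³.
Effective vertical stress at 4.4 m: σ'_v = 18.7×2.8 + 11.59×1.60 = 70.90 kPa.
σ'_h = K_a σ'_v = 0.2389 × 70.90 = 16.94 kPa; u = γ_w × 1.60 = 15.70 kPa.
Total σ_h = 16.94 + 15.70 = 32.64 kPa.

32.6 kPa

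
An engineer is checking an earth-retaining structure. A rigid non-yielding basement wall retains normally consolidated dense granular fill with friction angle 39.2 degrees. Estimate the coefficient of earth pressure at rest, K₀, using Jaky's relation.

0.368

K₀ = 1 − sin φ' = 1 − sin 39.2° = 0.3680.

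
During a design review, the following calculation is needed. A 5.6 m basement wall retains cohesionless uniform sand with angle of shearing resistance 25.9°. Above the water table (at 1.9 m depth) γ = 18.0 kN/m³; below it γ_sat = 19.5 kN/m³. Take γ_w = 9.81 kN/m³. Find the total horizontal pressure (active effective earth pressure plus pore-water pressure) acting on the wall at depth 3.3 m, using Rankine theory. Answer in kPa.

K_a = (1 − sin φ)/(1 + sin φ) = 0.3920.
γ' = 19.5 − 9.81 = 9.690 kN/m³.
Effective vertical stress at 3.3 m: σ'_v = 18.0×1.9 + 9.690×1.40 = 47.77 kPa.
σ'_h = K_a σ'_v = 0.3920 × 47.77 = 18.72 kPa; u = γ_w × 1.40 = 13.73 kPa.
Total σ_h = 18.72 + 13.73 = 32.46 kPa.

32.5 kPa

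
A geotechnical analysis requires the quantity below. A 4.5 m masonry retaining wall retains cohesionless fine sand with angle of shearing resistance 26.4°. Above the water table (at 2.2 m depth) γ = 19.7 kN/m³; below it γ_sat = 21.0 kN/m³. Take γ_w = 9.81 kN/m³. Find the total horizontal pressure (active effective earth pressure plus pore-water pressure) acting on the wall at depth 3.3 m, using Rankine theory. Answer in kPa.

32.2 kPa

K_a = (1 − sin φ)/(1 + sin φ) = 0.3844.
γ' = 21.0 − 9.81 = 11.19 kN/m³.
Effective vertical stress at 3.3 m: σ'_v = 19.7×2.2 + 11.19×1.10 = 55.65 kPa.
σ'_h = K_a σ'_v = 0.3844 × 55.65 = 21.39 kPa; u = γ_w × 1.10 = 10.79 kPa.
Total σ_h = 21.39 + 10.79 = 32.18 kPa.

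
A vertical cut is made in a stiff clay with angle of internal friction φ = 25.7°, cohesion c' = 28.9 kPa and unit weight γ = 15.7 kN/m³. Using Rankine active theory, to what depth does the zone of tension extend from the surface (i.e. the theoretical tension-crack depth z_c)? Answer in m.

5.86 m

K_a = tan²(45° − 25.7°/2) = 0.3950; √K_a = 0.6285.
The active pressure is zero where K_a γ z = 2c√K_a, so z_c = 2c/(γ√K_a) = 2×28.9/(15.7×0.6285) = 5.857 m.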